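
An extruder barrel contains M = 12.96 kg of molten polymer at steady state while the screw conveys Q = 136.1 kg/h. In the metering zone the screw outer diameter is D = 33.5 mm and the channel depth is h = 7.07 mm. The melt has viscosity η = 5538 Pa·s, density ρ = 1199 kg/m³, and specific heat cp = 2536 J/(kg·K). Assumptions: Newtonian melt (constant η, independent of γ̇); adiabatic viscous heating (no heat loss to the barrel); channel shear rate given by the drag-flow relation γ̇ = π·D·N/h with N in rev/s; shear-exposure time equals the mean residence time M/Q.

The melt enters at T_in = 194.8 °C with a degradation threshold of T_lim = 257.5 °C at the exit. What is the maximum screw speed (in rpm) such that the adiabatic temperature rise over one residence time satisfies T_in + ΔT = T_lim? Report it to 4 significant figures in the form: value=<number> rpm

Throughput in SI: Q_s = 136.1 kg/h ÷ 3600 s/h = 0.0378056 kg/s
t_res = M / Q_s = 12.96 / 0.0378056 = 342.807 s
Geometry in SI: D = 33.5 mm → 0.0335 m, h = 7.07 mm → 0.00707 m
ΔT_a = T_lim − T_in = 257.5 °C − 194.8 °C = 62.7 K
γ̇_max² = ΔT_a·ρ·cp/(η·t_res) = 62.7·1199·2536/(5538·342.807) = 100.423 s⁻²
Take the square root: γ̇_max = √(100.423) = 10.0211 s⁻¹
N_max = γ̇_max h / (πD) = 10.0211·0.00707/(π·0.0335) = 0.673196 rev/s → ×60 = 40.3918 rpm

value=40.39 rpm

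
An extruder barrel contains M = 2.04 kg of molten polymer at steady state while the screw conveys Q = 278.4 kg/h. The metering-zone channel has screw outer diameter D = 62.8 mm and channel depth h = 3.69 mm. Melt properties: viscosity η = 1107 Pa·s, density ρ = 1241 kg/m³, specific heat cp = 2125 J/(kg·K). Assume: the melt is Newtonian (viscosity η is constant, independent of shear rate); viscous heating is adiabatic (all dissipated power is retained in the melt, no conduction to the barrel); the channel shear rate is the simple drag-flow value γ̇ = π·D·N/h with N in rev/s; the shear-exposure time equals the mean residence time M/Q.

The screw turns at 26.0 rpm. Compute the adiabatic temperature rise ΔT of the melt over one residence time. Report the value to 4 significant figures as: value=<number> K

value=5.944 K

Q_s = Q / 3600 = 278.4 / 3600 = 0.0773333 kg/s
t_res = M / Q_s = 2.04 ÷ 0.0773333 = 26.3793 s
Geometry in metres: D = 62.8 mm → 0.0628 m, h = 3.69 mm → 0.00369 m; screw speed N = 26.0 rpm = 0.433333 rev/s
γ̇ = π D N / h = (π)(0.0628)(0.433333) / 0.00369 = 23.1689 s⁻¹
ΔT = η·γ̇²·t_res / (ρ·cp) = 1107 · (23.1689)² · 26.3793 / (1241 · 2125) = 5.94416 K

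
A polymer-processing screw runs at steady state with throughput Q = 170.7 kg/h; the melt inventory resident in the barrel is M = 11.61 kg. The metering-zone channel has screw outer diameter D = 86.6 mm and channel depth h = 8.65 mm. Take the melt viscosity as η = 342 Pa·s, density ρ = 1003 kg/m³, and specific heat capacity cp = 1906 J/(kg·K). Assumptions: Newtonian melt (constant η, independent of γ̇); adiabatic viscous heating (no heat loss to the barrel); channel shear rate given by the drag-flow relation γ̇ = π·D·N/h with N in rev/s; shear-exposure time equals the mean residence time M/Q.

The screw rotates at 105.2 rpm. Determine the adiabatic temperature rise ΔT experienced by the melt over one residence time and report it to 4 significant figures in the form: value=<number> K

Q_s = Q / 3600 = 170.7 / 3600 = 0.0474167 kg/s
t_res = M / Q_s = 11.61 ÷ 0.0474167 = 244.851 s
Geometry in metres: D = 86.6 mm → 0.0866 m, h = 8.65 mm → 0.00865 m; screw speed N = 105.2 rpm = 1.75333 rev/s
γ̇ = π·D·N / h = π · 0.0866 · 1.75333 / 0.00865 = 55.1463 s⁻¹
ΔT = η·γ̇²·t_res/(ρ·cp) = [342 × 55.1463² × 244.851] / [1003 × 1906] = 133.21 K

value=133.2 K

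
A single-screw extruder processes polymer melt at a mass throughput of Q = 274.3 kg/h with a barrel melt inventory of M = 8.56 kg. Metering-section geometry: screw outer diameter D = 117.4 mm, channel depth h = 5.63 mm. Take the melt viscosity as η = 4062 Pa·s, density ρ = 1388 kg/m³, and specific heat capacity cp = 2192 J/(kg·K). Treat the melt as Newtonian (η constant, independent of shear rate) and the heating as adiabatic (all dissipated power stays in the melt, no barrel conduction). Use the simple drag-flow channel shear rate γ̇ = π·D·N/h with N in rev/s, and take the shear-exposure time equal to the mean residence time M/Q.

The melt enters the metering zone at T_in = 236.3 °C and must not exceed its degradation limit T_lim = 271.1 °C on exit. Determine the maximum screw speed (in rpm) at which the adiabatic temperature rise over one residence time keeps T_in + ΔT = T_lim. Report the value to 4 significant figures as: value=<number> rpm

value=13.95 rpm

Throughput in SI: Q_s = 274.3 kg/h ÷ 3600 s/h = 0.0761944 kg/s
Mean residence time: t_res = M/Q_s = 8.56 kg / 0.0761944 kg/s = 112.344 s
D = 117.4 mm = 0.1174 m;  h = 5.63 mm = 0.00563 m
ΔT_a = T_lim − T_in = 271.1 °C − 236.3 °C = 34.8 K
γ̇_max² = ΔT_a·ρ·cp/(η·t_res) = 34.8·1388·2192/(4062·112.344) = 232.017 s⁻²
Take the square root: γ̇_max = √(232.017) = 15.2321 s⁻¹
Solve γ̇ = πDN/h for N: N_max = γ̇_max·h/(π·D) = 15.2321 × 0.00563 / (π × 0.1174) = 0.232514 rev/s = 13.9509 rpm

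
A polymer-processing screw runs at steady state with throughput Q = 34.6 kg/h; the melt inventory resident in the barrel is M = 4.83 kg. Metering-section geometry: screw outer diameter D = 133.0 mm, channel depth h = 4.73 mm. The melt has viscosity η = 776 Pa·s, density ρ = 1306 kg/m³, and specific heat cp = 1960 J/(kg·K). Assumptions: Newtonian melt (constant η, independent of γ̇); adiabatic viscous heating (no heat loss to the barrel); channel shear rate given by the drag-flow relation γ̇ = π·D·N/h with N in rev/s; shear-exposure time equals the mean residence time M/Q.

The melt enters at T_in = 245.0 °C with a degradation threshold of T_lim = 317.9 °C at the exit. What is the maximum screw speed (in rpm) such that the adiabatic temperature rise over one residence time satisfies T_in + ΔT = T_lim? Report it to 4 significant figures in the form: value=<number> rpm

value=14.86 rpm

Convert throughput: Q = 34.6 kg/h = 34.6/3600 = 0.00961111 kg/s
t_res = M / Q_s = 4.83 / 0.00961111 = 502.543 s
Geometry in SI: D = 133.0 mm → 0.133 m, h = 4.73 mm → 0.00473 m
ΔT_a = T_lim − T_in = 317.9 − 245.0 = 72.9 K
γ̇_max² = ΔT_a·ρ·cp/(η·t_res) = 72.9·1306·1960/(776·502.543) = 478.511 s⁻²
γ̇_max = sqrt(478.511) = 21.8749 s⁻¹
N_max = γ̇_max h / (πD) = 21.8749·0.00473/(π·0.133) = 0.247631 rev/s → ×60 = 14.8579 rpm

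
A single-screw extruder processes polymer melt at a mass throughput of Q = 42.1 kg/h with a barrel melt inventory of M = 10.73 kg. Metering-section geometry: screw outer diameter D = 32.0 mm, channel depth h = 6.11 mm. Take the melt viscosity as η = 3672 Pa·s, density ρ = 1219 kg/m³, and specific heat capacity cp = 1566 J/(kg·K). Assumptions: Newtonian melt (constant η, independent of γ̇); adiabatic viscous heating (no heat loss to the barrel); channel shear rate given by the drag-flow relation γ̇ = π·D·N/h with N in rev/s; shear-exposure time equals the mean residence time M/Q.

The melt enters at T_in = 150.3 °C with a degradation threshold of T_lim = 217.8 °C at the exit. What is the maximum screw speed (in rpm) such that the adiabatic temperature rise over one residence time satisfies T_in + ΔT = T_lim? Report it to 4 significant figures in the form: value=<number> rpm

value=22.55 rpm

Throughput in SI: Q_s = 42.1 kg/h ÷ 3600 s/h = 0.0116944 kg/s
t_res = M / Q_s = 10.73 / 0.0116944 = 917.53 s
Convert to metres: D = 0.032 m, h = 0.00611 m
ΔT_a = T_lim − T_in = 217.8 − 150.3 = 67.5 K
γ̇_max² = ΔT_a·ρ·cp/(η·t_res) = 67.5·1219·1566/(3672·917.53) = 38.2452 s⁻²
Take the square root: γ̇_max = √(38.2452) = 6.18427 s⁻¹
N_max = γ̇_max h / (πD) = 6.18427·0.00611/(π·0.032) = 0.375863 rev/s → ×60 = 22.5518 rpm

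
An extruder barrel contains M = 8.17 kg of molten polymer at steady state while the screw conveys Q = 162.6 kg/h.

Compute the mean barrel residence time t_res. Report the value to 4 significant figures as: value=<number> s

value=180.9 s

Q_s = Q / 3600 = 162.6 / 3600 = 0.0451667 kg/s
t_res = M / Q_s = 8.17 ÷ 0.0451667 = 180.886 s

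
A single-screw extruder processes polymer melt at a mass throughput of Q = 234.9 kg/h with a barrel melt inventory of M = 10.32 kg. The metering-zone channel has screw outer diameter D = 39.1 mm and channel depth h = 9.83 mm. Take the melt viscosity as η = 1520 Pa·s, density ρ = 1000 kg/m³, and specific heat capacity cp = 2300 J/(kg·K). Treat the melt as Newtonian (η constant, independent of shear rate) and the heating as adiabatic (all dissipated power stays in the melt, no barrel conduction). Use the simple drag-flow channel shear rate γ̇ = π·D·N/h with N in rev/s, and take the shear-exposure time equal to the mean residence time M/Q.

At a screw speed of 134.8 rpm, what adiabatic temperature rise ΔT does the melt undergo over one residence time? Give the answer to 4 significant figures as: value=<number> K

Q_s = Q / 3600 = 234.9 / 3600 = 0.06525 kg/s
Mean residence time: t_res = M/Q_s = 10.32 kg / 0.06525 kg/s = 158.161 s
Geometry in metres: D = 39.1 mm → 0.0391 m, h = 9.83 mm → 0.00983 m; screw speed N = 134.8 rpm = 2.24667 rev/s
γ̇ = π·D·N / h = π · 0.0391 · 2.24667 / 0.00983 = 28.0745 s⁻¹
Adiabatic rise: ΔT = η γ̇² t_res / (ρ cp) = 1520·(28.0745)²·158.161 / (1000·2300) = 82.3832 K

value=82.38 K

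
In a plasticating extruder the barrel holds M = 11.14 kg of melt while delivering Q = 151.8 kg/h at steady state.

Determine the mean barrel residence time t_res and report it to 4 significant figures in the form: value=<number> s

Q_s = Q / 3600 = 151.8 / 3600 = 0.0421667 kg/s
t_res = M / Q_s = 11.14 ÷ 0.0421667 = 264.19 s

value=264.2 s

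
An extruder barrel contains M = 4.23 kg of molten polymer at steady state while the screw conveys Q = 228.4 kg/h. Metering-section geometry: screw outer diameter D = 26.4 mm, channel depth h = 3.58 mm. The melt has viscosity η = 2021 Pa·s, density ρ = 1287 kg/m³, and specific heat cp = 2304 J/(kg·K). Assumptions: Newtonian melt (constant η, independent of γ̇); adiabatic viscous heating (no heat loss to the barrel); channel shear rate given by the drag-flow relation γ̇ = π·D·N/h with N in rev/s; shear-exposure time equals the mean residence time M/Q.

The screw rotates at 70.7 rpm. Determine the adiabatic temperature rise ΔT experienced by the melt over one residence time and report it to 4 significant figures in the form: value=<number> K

Throughput in SI: Q_s = 228.4 kg/h ÷ 3600 s/h = 0.0634444 kg/s
Mean residence time: t_res = M/Q_s = 4.23 kg / 0.0634444 kg/s = 66.6725 s
Geometry in metres: D = 26.4 mm → 0.0264 m, h = 3.58 mm → 0.00358 m; screw speed N = 70.7 rpm = 1.17833 rev/s
γ̇ = π D N / h = (π)(0.0264)(1.17833) / 0.00358 = 27.2985 s⁻¹
ΔT = η·γ̇²·t_res/(ρ·cp) = [2021 × 27.2985² × 66.6725] / [1287 × 2304] = 33.8634 K

value=33.86 K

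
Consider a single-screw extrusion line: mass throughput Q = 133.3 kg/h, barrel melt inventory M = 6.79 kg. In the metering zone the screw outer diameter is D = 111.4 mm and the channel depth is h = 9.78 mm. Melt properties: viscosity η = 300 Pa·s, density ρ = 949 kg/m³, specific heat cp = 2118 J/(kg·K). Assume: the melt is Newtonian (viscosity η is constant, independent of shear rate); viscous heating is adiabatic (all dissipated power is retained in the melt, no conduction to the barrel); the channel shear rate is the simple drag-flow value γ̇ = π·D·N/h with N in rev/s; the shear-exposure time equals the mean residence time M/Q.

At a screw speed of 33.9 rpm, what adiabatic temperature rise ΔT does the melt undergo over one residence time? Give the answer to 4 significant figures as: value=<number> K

Throughput in SI: Q_s = 133.3 kg/h ÷ 3600 s/h = 0.0370278 kg/s
Mean residence time: t_res = M/Q_s = 6.79 kg / 0.0370278 kg/s = 183.376 s
Geometry in metres: D = 111.4 mm → 0.1114 m, h = 9.78 mm → 0.00978 m; screw speed N = 33.9 rpm = 0.565 rev/s
γ̇ = π D N / h = (π)(0.1114)(0.565) / 0.00978 = 20.2183 s⁻¹
ΔT = η·γ̇²·t_res/(ρ·cp) = [300 × 20.2183² × 183.376] / [949 × 2118] = 11.1882 K

value=11.19 K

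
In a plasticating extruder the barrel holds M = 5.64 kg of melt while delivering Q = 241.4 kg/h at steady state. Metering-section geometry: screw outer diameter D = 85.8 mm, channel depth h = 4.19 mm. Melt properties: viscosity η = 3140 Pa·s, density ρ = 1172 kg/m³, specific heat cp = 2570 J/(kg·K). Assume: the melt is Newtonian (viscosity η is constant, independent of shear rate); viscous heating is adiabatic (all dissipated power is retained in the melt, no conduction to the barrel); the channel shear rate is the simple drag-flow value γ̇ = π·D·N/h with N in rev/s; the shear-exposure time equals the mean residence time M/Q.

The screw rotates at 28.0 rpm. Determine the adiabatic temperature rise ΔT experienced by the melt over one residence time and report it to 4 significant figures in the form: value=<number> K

Q_s = Q / 3600 = 241.4 / 3600 = 0.0670556 kg/s
t_res = M / Q_s = 5.64 / 0.0670556 = 84.1094 s
Convert to SI: D = 0.0858 m, h = 0.00419 m, N = 28.0/60 = 0.466667 rev/s
γ̇ = π·D·N / h = π · 0.0858 · 0.466667 / 0.00419 = 30.0213 s⁻¹
ΔT = η·γ̇²·t_res/(ρ·cp) = [3140 × 30.0213² × 84.1094] / [1172 × 2570] = 79.0266 K

value=79.03 K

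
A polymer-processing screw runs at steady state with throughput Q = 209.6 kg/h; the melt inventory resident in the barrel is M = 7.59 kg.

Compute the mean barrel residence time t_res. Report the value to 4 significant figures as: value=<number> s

value=130.4 s

Convert throughput: Q = 209.6 kg/h = 209.6/3600 = 0.0582222 kg/s
Mean residence time: t_res = M/Q_s = 7.59 kg / 0.0582222 kg/s = 130.363 s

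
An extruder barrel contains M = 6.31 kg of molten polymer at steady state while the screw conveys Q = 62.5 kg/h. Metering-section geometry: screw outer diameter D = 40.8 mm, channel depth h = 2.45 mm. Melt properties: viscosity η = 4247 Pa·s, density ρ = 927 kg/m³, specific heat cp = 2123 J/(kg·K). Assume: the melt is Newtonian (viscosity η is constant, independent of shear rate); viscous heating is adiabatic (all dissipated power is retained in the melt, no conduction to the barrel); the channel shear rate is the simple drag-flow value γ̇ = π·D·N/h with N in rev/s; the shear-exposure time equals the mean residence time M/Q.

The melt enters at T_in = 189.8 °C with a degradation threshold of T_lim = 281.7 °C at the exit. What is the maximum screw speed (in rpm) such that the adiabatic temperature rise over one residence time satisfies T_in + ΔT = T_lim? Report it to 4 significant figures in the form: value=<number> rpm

Throughput in SI: Q_s = 62.5 kg/h ÷ 3600 s/h = 0.0173611 kg/s
Mean residence time: t_res = M/Q_s = 6.31 kg / 0.0173611 kg/s = 363.456 s
Geometry in SI: D = 40.8 mm → 0.0408 m, h = 2.45 mm → 0.00245 m
Allowable rise: ΔT_a = T_lim − T_in = 281.7 − 189.8 = 91.9 K
γ̇_max² = ΔT_a·ρ·cp/(η·t_res) = 91.9·927·2123/(4247·363.456) = 117.169 s⁻²
γ̇_max = sqrt(117.169) = 10.8244 s⁻¹
Solve γ̇ = πDN/h for N: N_max = γ̇_max·h/(π·D) = 10.8244 × 0.00245 / (π × 0.0408) = 0.206901 rev/s = 12.414 rpm

value=12.41 rpm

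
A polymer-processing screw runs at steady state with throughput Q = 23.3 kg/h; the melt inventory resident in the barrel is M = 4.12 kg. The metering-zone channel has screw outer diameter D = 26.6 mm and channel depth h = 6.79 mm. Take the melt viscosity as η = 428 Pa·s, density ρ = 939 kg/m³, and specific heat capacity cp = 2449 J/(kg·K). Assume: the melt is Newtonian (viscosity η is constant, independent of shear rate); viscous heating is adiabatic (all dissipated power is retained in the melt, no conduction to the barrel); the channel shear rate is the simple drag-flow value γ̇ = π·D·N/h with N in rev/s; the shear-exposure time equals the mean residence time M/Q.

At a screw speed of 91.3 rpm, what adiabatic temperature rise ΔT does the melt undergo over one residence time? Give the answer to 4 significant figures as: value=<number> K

Throughput in SI: Q_s = 23.3 kg/h ÷ 3600 s/h = 0.00647222 kg/s
t_res = M / Q_s = 4.12 ÷ 0.00647222 = 636.567 s
Convert to SI: D = 0.0266 m, h = 0.00679 m, N = 91.3/60 = 1.52167 rev/s
γ̇ = π D N / h = (π)(0.0266)(1.52167) / 0.00679 = 18.7276 s⁻¹
Adiabatic rise: ΔT = η γ̇² t_res / (ρ cp) = 428·(18.7276)²·636.567 / (939·2449) = 41.5524 K

value=41.55 K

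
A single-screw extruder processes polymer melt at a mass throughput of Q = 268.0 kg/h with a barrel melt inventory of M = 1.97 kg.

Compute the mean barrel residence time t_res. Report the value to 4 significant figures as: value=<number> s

value=26.46 s

Throughput in SI: Q_s = 268.0 kg/h ÷ 3600 s/h = 0.0744444 kg/s
Mean residence time: t_res = M/Q_s = 1.97 kg / 0.0744444 kg/s = 26.4627 s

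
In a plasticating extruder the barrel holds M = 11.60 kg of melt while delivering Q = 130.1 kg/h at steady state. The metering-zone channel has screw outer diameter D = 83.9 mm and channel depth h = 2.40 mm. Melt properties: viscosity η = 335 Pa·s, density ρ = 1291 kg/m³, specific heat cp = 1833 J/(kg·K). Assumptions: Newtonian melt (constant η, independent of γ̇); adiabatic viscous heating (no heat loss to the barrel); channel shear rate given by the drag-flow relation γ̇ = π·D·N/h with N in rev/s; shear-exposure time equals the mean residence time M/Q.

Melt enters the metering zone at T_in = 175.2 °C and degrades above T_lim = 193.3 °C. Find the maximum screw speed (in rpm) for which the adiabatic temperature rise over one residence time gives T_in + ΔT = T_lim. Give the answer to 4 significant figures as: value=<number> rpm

Convert throughput: Q = 130.1 kg/h = 130.1/3600 = 0.0361389 kg/s
t_res = M / Q_s = 11.60 / 0.0361389 = 320.984 s
Geometry in SI: D = 83.9 mm → 0.0839 m, h = 2.40 mm → 0.0024 m
ΔT_a = T_lim − T_in = 193.3 °C − 175.2 °C = 18.1 K
Invert ΔT = ηγ̇²t_res/(ρcp) for γ̇: γ̇_max² = ΔT_a ρ cp / (η t_res) = 18.1·1291·1833 / (335·320.984) = 398.327 s⁻²
γ̇_max = √398.327 = 19.9581 s⁻¹
Solve γ̇ = πDN/h for N: N_max = γ̇_max·h/(π·D) = 19.9581 × 0.0024 / (π × 0.0839) = 0.181727 rev/s = 10.9036 rpm

value=10.90 rpm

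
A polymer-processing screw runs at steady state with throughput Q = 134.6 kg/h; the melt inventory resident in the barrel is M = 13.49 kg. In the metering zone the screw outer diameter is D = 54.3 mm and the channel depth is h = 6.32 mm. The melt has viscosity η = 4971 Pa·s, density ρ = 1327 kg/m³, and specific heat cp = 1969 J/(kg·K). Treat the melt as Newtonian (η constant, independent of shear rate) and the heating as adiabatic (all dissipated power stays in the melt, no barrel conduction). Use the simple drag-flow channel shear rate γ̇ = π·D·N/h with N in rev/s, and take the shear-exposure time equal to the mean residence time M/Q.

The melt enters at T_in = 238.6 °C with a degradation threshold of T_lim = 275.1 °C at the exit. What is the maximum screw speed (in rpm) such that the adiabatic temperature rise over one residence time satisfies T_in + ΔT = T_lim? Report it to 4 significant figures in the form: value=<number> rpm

value=16.21 rpm

Q_s = Q / 3600 = 134.6 / 3600 = 0.0373889 kg/s
Mean residence time: t_res = M/Q_s = 13.49 kg / 0.0373889 kg/s = 360.802 s
Geometry in SI: D = 54.3 mm → 0.0543 m, h = 6.32 mm → 0.00632 m
ΔT_a = T_lim − T_in = 275.1 °C − 238.6 °C = 36.5 K
γ̇_max² = ΔT_a·ρ·cp / (η·t_res) = [36.5 × 1327 × 1969] / [4971 × 360.802] = 53.1736 s⁻²
γ̇_max = sqrt(53.1736) = 7.29203 s⁻¹
N_max = γ̇_max h / (πD) = 7.29203·0.00632/(π·0.0543) = 0.270157 rev/s → ×60 = 16.2094 rpm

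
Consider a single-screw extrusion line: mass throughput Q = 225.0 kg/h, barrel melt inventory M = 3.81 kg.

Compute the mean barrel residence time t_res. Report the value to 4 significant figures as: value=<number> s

Q_s = Q / 3600 = 225.0 / 3600 = 0.0625 kg/s
t_res = M / Q_s = 3.81 ÷ 0.0625 = 60.96 s

value=60.96 s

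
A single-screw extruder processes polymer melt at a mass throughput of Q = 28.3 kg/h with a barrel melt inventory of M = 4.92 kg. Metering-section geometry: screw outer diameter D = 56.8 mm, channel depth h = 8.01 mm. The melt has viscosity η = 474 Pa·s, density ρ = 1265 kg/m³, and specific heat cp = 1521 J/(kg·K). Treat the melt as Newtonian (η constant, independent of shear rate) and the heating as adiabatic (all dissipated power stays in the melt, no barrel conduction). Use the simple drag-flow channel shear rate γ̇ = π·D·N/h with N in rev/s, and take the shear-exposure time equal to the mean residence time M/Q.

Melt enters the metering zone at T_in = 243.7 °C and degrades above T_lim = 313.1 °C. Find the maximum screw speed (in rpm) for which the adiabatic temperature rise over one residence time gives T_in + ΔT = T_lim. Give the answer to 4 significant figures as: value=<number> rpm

value=57.14 rpm

Q_s = Q / 3600 = 28.3 / 3600 = 0.00786111 kg/s
t_res = M / Q_s = 4.92 ÷ 0.00786111 = 625.866 s
Geometry in SI: D = 56.8 mm → 0.0568 m, h = 8.01 mm → 0.00801 m
ΔT_a = T_lim − T_in = 313.1 − 243.7 = 69.4 K
Invert ΔT = ηγ̇²t_res/(ρcp) for γ̇: γ̇_max² = ΔT_a ρ cp / (η t_res) = 69.4·1265·1521 / (474·625.866) = 450.111 s⁻²
Take the square root: γ̇_max = √(450.111) = 21.2158 s⁻¹
N_max = γ̇_max·h / (π·D) = 21.2158 · 0.00801 / (π · 0.0568) = 0.952345 rev/s = 57.1407 rpm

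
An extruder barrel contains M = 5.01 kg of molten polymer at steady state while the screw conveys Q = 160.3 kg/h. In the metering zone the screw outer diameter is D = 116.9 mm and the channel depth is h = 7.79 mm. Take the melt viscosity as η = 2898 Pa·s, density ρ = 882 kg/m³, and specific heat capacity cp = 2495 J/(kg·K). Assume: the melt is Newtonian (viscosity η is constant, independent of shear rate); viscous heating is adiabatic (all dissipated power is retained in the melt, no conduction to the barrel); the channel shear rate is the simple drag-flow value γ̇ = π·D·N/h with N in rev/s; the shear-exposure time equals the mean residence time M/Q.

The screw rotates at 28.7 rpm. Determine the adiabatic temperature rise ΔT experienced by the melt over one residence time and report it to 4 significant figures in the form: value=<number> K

value=75.35 K

Convert throughput: Q = 160.3 kg/h = 160.3/3600 = 0.0445278 kg/s
t_res = M / Q_s = 5.01 ÷ 0.0445278 = 112.514 s
Convert to SI: D = 0.1169 m, h = 0.00779 m, N = 28.7/60 = 0.478333 rev/s
γ̇ = π D N / h = (π)(0.1169)(0.478333) / 0.00779 = 22.5506 s⁻¹
Adiabatic rise: ΔT = η γ̇² t_res / (ρ cp) = 2898·(22.5506)²·112.514 / (882·2495) = 75.3496 K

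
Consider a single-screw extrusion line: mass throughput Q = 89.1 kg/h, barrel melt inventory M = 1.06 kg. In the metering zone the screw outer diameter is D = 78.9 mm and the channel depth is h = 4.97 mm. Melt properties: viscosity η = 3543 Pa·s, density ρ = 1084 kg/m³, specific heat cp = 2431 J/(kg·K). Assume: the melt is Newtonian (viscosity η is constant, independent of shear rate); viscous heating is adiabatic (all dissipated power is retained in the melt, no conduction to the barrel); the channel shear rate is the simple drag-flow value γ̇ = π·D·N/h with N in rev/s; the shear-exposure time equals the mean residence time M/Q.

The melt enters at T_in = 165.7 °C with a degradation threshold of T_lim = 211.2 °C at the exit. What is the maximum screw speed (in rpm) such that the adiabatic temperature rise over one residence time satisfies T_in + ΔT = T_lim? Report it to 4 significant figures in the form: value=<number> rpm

Throughput in SI: Q_s = 89.1 kg/h ÷ 3600 s/h = 0.02475 kg/s
t_res = M / Q_s = 1.06 ÷ 0.02475 = 42.8283 s
D = 78.9 mm = 0.0789 m;  h = 4.97 mm = 0.00497 m
ΔT_a = T_lim − T_in = 211.2 − 165.7 = 45.5 K
γ̇_max² = ΔT_a·ρ·cp / (η·t_res) = [45.5 × 1084 × 2431] / [3543 × 42.8283] = 790.176 s⁻²
Take the square root: γ̇_max = √(790.176) = 28.1101 s⁻¹
N_max = γ̇_max h / (πD) = 28.1101·0.00497/(π·0.0789) = 0.563627 rev/s → ×60 = 33.8176 rpm

value=33.82 rpm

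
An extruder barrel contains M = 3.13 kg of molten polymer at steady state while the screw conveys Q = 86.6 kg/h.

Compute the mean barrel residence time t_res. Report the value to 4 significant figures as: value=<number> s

value=130.1 s

Convert throughput: Q = 86.6 kg/h = 86.6/3600 = 0.0240556 kg/s
Mean residence time: t_res = M/Q_s = 3.13 kg / 0.0240556 kg/s = 130.115 s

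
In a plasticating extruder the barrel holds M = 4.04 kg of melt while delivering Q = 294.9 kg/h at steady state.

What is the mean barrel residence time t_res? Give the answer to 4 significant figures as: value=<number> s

value=49.32 s

Throughput in SI: Q_s = 294.9 kg/h ÷ 3600 s/h = 0.0819167 kg/s
Mean residence time: t_res = M/Q_s = 4.04 kg / 0.0819167 kg/s = 49.3184 s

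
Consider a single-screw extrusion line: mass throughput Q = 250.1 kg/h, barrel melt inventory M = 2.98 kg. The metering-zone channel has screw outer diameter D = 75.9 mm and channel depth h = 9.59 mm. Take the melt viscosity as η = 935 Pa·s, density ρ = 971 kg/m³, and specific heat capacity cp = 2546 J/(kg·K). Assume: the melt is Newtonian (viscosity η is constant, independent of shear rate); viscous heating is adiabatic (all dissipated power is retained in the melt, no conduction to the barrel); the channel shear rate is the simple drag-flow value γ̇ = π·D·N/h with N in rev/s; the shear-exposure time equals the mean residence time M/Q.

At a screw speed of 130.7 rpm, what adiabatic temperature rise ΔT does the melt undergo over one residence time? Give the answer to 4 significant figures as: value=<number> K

Q_s = Q / 3600 = 250.1 / 3600 = 0.0694722 kg/s
t_res = M / Q_s = 2.98 / 0.0694722 = 42.8948 s
Convert to SI: D = 0.0759 m, h = 0.00959 m, N = 130.7/60 = 2.17833 rev/s
γ̇ = π·D·N / h = π · 0.0759 · 2.17833 / 0.00959 = 54.1623 s⁻¹
ΔT = η·γ̇²·t_res / (ρ·cp) = 935 · (54.1623)² · 42.8948 / (971 · 2546) = 47.592 K

value=47.59 K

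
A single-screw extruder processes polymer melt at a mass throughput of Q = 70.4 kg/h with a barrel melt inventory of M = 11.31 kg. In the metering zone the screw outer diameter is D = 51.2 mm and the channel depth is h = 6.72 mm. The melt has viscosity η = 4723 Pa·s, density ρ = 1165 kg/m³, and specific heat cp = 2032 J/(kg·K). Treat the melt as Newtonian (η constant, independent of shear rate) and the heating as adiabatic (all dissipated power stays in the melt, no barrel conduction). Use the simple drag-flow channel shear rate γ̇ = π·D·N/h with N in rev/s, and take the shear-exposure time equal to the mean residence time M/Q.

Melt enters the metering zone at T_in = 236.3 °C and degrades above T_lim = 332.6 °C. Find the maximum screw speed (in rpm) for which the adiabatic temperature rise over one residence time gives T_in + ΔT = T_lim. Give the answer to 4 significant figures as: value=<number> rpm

value=22.90 rpm

Q_s = Q / 3600 = 70.4 / 3600 = 0.0195556 kg/s
t_res = M / Q_s = 11.31 / 0.0195556 = 578.352 s
Convert to metres: D = 0.0512 m, h = 0.00672 m
ΔT_a = T_lim − T_in = 332.6 °C − 236.3 °C = 96.3 K
γ̇_max² = ΔT_a·ρ·cp/(η·t_res) = 96.3·1165·2032/(4723·578.352) = 83.4575 s⁻²
γ̇_max = sqrt(83.4575) = 9.13551 s⁻¹
N_max = γ̇_max·h / (π·D) = 9.13551 · 0.00672 / (π · 0.0512) = 0.381665 rev/s = 22.8999 rpm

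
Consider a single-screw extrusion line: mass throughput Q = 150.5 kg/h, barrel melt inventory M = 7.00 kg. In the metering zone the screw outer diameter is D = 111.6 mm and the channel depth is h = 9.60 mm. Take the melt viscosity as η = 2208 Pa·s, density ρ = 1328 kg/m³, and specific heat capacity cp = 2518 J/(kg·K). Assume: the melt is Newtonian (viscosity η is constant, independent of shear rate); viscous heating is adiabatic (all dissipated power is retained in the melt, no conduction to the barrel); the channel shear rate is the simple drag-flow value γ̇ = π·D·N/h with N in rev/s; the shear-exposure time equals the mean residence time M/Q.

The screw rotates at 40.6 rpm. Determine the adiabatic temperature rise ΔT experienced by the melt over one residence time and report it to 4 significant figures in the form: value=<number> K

Throughput in SI: Q_s = 150.5 kg/h ÷ 3600 s/h = 0.0418056 kg/s
t_res = M / Q_s = 7.00 ÷ 0.0418056 = 167.442 s
Convert to SI: D = 0.1116 m, h = 0.0096 m, N = 40.6/60 = 0.676667 rev/s
γ̇ = π D N / h = (π)(0.1116)(0.676667) / 0.0096 = 24.7126 s⁻¹
Adiabatic rise: ΔT = η γ̇² t_res / (ρ cp) = 2208·(24.7126)²·167.442 / (1328·2518) = 67.5219 K

value=67.52 K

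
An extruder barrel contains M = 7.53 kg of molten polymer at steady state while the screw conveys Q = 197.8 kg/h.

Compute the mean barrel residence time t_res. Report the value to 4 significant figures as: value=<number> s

Convert throughput: Q = 197.8 kg/h = 197.8/3600 = 0.0549444 kg/s
t_res = M / Q_s = 7.53 ÷ 0.0549444 = 137.048 s

value=137.0 s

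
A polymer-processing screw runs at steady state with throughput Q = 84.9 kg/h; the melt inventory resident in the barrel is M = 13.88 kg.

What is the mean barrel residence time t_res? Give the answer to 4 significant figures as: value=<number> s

value=588.6 s

Q_s = Q / 3600 = 84.9 / 3600 = 0.0235833 kg/s
t_res = M / Q_s = 13.88 / 0.0235833 = 588.551 s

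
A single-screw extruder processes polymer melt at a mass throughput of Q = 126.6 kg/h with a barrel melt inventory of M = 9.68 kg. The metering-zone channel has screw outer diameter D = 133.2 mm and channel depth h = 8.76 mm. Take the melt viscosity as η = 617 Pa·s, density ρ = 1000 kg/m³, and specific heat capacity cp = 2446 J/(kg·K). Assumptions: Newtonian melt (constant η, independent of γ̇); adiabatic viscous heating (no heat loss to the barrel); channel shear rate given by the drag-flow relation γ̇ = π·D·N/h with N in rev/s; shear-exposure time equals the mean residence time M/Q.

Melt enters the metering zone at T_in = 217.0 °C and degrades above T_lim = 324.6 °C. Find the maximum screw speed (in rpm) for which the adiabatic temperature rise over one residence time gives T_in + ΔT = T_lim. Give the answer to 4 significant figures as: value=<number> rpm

value=49.44 rpm

Throughput in SI: Q_s = 126.6 kg/h ÷ 3600 s/h = 0.0351667 kg/s
Mean residence time: t_res = M/Q_s = 9.68 kg / 0.0351667 kg/s = 275.261 s
D = 133.2 mm = 0.1332 m;  h = 8.76 mm = 0.00876 m
ΔT_a = T_lim − T_in = 324.6 − 217.0 = 107.6 K
Invert ΔT = ηγ̇²t_res/(ρcp) for γ̇: γ̇_max² = ΔT_a ρ cp / (η t_res) = 107.6·1000·2446 / (617·275.261) = 1549.67 s⁻²
γ̇_max = sqrt(1549.67) = 39.3659 s⁻¹
N_max = γ̇_max·h / (π·D) = 39.3659 · 0.00876 / (π · 0.1332) = 0.824081 rev/s = 49.4448 rpm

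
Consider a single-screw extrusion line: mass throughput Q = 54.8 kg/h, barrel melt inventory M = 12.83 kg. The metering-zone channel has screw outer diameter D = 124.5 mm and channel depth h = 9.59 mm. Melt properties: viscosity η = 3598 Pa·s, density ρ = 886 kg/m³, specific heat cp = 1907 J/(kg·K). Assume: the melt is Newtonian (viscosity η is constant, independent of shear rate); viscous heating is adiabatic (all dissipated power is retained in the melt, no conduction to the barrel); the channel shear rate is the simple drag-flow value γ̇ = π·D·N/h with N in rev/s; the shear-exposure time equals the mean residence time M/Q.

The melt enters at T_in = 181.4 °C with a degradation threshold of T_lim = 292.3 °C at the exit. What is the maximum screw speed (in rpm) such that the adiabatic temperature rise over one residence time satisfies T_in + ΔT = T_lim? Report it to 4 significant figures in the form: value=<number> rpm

value=11.56 rpm

Q_s = Q / 3600 = 54.8 / 3600 = 0.0152222 kg/s
Mean residence time: t_res = M/Q_s = 12.83 kg / 0.0152222 kg/s = 842.847 s
D = 124.5 mm = 0.1245 m;  h = 9.59 mm = 0.00959 m
Allowable rise: ΔT_a = T_lim − T_in = 292.3 − 181.4 = 110.9 K
γ̇_max² = ΔT_a·ρ·cp / (η·t_res) = [110.9 × 886 × 1907] / [3598 × 842.847] = 61.7883 s⁻²
γ̇_max = √61.7883 = 7.86055 s⁻¹
N_max = γ̇_max h / (πD) = 7.86055·0.00959/(π·0.1245) = 0.192731 rev/s → ×60 = 11.5639 rpm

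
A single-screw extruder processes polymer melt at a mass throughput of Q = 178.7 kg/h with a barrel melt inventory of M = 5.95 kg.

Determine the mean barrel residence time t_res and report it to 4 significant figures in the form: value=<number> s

Convert throughput: Q = 178.7 kg/h = 178.7/3600 = 0.0496389 kg/s
Mean residence time: t_res = M/Q_s = 5.95 kg / 0.0496389 kg/s = 119.866 s

value=119.9 s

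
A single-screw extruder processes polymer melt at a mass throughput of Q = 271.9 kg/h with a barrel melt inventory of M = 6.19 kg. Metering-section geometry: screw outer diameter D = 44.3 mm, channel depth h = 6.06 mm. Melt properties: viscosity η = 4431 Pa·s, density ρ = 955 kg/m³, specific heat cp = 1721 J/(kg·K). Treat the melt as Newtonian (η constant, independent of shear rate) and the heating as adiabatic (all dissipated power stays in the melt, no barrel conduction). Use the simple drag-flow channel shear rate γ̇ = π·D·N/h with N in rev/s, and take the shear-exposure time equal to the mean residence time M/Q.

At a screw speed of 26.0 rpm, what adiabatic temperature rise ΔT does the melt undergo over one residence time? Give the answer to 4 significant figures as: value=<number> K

value=21.88 K

Q_s = Q / 3600 = 271.9 / 3600 = 0.0755278 kg/s
Mean residence time: t_res = M/Q_s = 6.19 kg / 0.0755278 kg/s = 81.9566 s
Geometry in metres: D = 44.3 mm → 0.0443 m, h = 6.06 mm → 0.00606 m; screw speed N = 26.0 rpm = 0.433333 rev/s
γ̇ = π D N / h = (π)(0.0443)(0.433333) / 0.00606 = 9.95183 s⁻¹
Adiabatic rise: ΔT = η γ̇² t_res / (ρ cp) = 4431·(9.95183)²·81.9566 / (955·1721) = 21.883 K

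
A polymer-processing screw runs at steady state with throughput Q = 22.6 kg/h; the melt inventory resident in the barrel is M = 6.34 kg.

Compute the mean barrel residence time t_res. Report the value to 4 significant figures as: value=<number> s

Convert throughput: Q = 22.6 kg/h = 22.6/3600 = 0.00627778 kg/s
Mean residence time: t_res = M/Q_s = 6.34 kg / 0.00627778 kg/s = 1009.91 s

value=1010. s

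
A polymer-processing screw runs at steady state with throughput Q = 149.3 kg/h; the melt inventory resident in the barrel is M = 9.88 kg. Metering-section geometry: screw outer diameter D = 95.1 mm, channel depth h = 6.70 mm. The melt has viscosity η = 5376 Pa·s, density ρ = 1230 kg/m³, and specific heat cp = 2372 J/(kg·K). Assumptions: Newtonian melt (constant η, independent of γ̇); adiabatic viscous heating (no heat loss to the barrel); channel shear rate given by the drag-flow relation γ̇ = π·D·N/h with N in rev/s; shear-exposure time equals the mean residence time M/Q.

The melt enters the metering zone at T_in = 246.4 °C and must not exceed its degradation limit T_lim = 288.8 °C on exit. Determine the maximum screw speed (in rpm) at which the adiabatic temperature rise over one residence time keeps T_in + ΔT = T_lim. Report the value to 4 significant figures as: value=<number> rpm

value=13.22 rpm

Convert throughput: Q = 149.3 kg/h = 149.3/3600 = 0.0414722 kg/s
t_res = M / Q_s = 9.88 / 0.0414722 = 238.232 s
D = 95.1 mm = 0.0951 m;  h = 6.70 mm = 0.0067 m
ΔT_a = T_lim − T_in = 288.8 − 246.4 = 42.4 K
γ̇_max² = ΔT_a·ρ·cp / (η·t_res) = [42.4 × 1230 × 2372] / [5376 × 238.232] = 96.5888 s⁻²
γ̇_max = √96.5888 = 9.82796 s⁻¹
N_max = γ̇_max h / (πD) = 9.82796·0.0067/(π·0.0951) = 0.220398 rev/s → ×60 = 13.2239 rpm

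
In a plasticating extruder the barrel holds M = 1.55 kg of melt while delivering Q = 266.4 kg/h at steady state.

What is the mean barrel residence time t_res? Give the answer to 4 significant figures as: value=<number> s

value=20.95 s

Convert throughput: Q = 266.4 kg/h = 266.4/3600 = 0.074 kg/s
t_res = M / Q_s = 1.55 / 0.074 = 20.9459 s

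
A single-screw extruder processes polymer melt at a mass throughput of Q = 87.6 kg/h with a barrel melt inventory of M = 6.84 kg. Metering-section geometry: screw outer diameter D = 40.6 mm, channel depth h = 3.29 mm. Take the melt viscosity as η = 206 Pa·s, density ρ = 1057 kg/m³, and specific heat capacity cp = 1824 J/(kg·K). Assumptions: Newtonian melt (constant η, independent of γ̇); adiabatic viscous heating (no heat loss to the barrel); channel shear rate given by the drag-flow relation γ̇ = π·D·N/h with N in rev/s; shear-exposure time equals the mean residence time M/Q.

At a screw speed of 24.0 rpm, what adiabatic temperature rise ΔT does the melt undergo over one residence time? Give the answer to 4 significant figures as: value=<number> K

value=7.223 K

Q_s = Q / 3600 = 87.6 / 3600 = 0.0243333 kg/s
t_res = M / Q_s = 6.84 ÷ 0.0243333 = 281.096 s
Convert to SI: D = 0.0406 m, h = 0.00329 m, N = 24.0/60 = 0.4 rev/s
γ̇ = π D N / h = (π)(0.0406)(0.4) / 0.00329 = 15.5074 s⁻¹
Adiabatic rise: ΔT = η γ̇² t_res / (ρ cp) = 206·(15.5074)²·281.096 / (1057·1824) = 7.22274 K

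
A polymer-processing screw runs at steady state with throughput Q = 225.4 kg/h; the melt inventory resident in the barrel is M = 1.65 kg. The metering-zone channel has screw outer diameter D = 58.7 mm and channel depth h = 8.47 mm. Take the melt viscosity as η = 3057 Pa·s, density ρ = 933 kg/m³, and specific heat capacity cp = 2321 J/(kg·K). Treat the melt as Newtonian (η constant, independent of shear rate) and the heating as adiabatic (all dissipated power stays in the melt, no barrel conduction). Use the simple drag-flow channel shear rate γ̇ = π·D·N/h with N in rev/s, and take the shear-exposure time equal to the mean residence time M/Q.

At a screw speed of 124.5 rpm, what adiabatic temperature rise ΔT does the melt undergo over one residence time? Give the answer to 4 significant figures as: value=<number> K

value=75.93 K

Q_s = Q / 3600 = 225.4 / 3600 = 0.0626111 kg/s
t_res = M / Q_s = 1.65 / 0.0626111 = 26.3531 s
Convert to SI: D = 0.0587 m, h = 0.00847 m, N = 124.5/60 = 2.075 rev/s
Shear rate: γ̇ = πDN/h = π·0.0587·2.075/0.00847 = 45.1775 s⁻¹
Adiabatic rise: ΔT = η γ̇² t_res / (ρ cp) = 3057·(45.1775)²·26.3531 / (933·2321) = 75.9305 K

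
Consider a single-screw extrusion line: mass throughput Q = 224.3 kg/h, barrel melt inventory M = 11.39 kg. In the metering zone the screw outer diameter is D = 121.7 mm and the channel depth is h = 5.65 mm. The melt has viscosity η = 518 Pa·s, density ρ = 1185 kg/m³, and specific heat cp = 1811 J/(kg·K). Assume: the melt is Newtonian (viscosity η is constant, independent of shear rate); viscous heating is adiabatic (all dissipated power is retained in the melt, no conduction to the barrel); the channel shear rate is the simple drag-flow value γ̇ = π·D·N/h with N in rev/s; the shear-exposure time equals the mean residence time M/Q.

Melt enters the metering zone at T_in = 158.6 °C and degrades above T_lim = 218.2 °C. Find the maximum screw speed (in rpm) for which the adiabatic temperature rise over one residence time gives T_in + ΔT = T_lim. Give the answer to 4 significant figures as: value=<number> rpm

Convert throughput: Q = 224.3 kg/h = 224.3/3600 = 0.0623056 kg/s
t_res = M / Q_s = 11.39 / 0.0623056 = 182.809 s
Convert to metres: D = 0.1217 m, h = 0.00565 m
ΔT_a = T_lim − T_in = 218.2 °C − 158.6 °C = 59.6 K
γ̇_max² = ΔT_a·ρ·cp/(η·t_res) = 59.6·1185·1811/(518·182.809) = 1350.69 s⁻²
γ̇_max = √1350.69 = 36.7518 s⁻¹
N_max = γ̇_max h / (πD) = 36.7518·0.00565/(π·0.1217) = 0.543108 rev/s → ×60 = 32.5865 rpm

value=32.59 rpm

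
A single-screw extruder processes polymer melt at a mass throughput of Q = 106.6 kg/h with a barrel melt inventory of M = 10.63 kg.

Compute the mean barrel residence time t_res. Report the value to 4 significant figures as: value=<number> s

Convert throughput: Q = 106.6 kg/h = 106.6/3600 = 0.0296111 kg/s
t_res = M / Q_s = 10.63 ÷ 0.0296111 = 358.987 s

value=359.0 s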